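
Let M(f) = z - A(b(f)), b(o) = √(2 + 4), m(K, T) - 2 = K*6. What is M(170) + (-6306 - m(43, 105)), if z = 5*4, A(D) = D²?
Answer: -6552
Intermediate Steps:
m(K, T) = 2 + 6*K (m(K, T) = 2 + K*6 = 2 + 6*K)
b(o) = √6
z = 20
M(f) = 14 (M(f) = 20 - (√6)² = 20 - 1*6 = 20 - 6 = 14)
M(170) + (-6306 - m(43, 105)) = 14 + (-6306 - (2 + 6*43)) = 14 + (-6306 - (2 + 258)) = 14 + (-6306 - 1*260) = 14 + (-6306 - 260) = 14 - 6566 = -6552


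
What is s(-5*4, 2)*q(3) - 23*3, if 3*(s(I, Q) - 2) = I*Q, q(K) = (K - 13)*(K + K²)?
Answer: 1291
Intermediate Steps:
q(K) = (-13 + K)*(K + K²)
s(I, Q) = 2 + I*Q/3 (s(I, Q) = 2 + (I*Q)/3 = 2 + I*Q/3)
s(-5*4, 2)*q(3) - 23*3 = (2 + (⅓)*(-5*4)*2)*(3*(-13 + 3² - 12*3)) - 23*3 = (2 + (⅓)*(-20)*2)*(3*(-13 + 9 - 36)) - 69 = (2 - 40/3)*(3*(-40)) - 69 = -34/3*(-120) - 69 = 1360 - 69 = 1291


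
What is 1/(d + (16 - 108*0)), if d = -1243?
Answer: -1/1227 ≈ -0.00081500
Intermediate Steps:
1/(d + (16 - 108*0)) = 1/(-1243 + (16 - 108*0)) = 1/(-1243 + (16 - 27*0)) = 1/(-1243 + (16 + 0)) = 1/(-1243 + 16) = 1/(-1227) = -1/1227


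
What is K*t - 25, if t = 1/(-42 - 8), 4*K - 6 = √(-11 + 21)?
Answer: -2503/100 - √10/200 ≈ -25.046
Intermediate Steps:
K = 3/2 + √10/4 (K = 3/2 + √(-11 + 21)/4 = 3/2 + √10/4 ≈ 2.2906)
t = -1/50 (t = 1/(-50) = -1/50 ≈ -0.020000)
K*t - 25 = (3/2 + √10/4)*(-1/50) - 25 = (-3/100 - √10/200) - 25 = -2503/100 - √10/200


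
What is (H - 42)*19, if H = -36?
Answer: -1482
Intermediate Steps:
(H - 42)*19 = (-36 - 42)*19 = -78*19 = -1482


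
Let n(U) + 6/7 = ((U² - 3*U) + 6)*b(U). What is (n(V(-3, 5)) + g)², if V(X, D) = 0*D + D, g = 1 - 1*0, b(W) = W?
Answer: 314721/49 ≈ 6422.9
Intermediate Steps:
g = 1 (g = 1 + 0 = 1)
V(X, D) = D (V(X, D) = 0 + D = D)
n(U) = -6/7 + U*(6 + U² - 3*U) (n(U) = -6/7 + ((U² - 3*U) + 6)*U = -6/7 + (6 + U² - 3*U)*U = -6/7 + U*(6 + U² - 3*U))
(n(V(-3, 5)) + g)² = ((-6/7 + 5³ - 3*5² + 6*5) + 1)² = ((-6/7 + 125 - 3*25 + 30) + 1)² = ((-6/7 + 125 - 75 + 30) + 1)² = (554/7 + 1)² = (561/7)² = 314721/49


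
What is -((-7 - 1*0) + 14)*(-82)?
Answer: 574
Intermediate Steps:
-((-7 - 1*0) + 14)*(-82) = -((-7 + 0) + 14)*(-82) = -(-7 + 14)*(-82) = -1*7*(-82) = -7*(-82) = 574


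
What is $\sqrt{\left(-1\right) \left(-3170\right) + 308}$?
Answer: $\sqrt{3478} \approx 58.975$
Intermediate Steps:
$\sqrt{\left(-1\right) \left(-3170\right) + 308} = \sqrt{3170 + 308} = \sqrt{3478}$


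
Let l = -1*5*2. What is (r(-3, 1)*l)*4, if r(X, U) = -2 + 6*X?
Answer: 800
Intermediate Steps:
l = -10 (l = -5*2 = -10)
(r(-3, 1)*l)*4 = ((-2 + 6*(-3))*(-10))*4 = ((-2 - 18)*(-10))*4 = -20*(-10)*4 = 200*4 = 800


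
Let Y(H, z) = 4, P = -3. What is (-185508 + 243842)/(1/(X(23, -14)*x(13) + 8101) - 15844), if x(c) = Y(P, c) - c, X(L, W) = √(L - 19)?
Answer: -471513722/128067051 ≈ -3.6818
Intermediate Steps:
X(L, W) = √(-19 + L)
x(c) = 4 - c
(-185508 + 243842)/(1/(X(23, -14)*x(13) + 8101) - 15844) = (-185508 + 243842)/(1/(√(-19 + 23)*(4 - 1*13) + 8101) - 15844) = 58334/(1/(√4*(4 - 13) + 8101) - 15844) = 58334/(1/(2*(-9) + 8101) - 15844) = 58334/(1/(-18 + 8101) - 15844) = 58334/(1/8083 - 15844) = 58334/(-128067051/8083) = 58334*(-8083/128067051) = -471513722/128067051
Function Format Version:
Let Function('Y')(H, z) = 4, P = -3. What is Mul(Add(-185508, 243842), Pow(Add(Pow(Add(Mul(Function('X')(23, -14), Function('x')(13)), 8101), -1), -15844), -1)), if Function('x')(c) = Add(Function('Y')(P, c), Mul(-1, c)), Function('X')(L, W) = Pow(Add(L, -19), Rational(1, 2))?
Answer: Rational(-471513722, 128067051) ≈ -3.6818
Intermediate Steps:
Function('X')(L, W) = Pow(Add(-19, L), Rational(1, 2))
Function('x')(c) = Add(4, Mul(-1, c))
Mul(Add(-185508, 243842), Pow(Add(Pow(Add(Mul(Function('X')(23, -14), Function('x')(13)), 8101), -1), -15844), -1)) = Mul(Add(-185508, 243842), Pow(Add(Pow(Add(Mul(Pow(Add(-19, 23), Rational(1, 2)), Add(4, Mul(-1, 13))), 8101), -1), -15844), -1)) = Mul(58334, Pow(Add(Pow(Add(Mul(Pow(4, Rational(1, 2)), Add(4, -13)), 8101), -1), -15844), -1)) = Mul(58334, Pow(Add(Pow(Add(Mul(2, -9), 8101), -1), -15844), -1)) = Mul(58334, Pow(Add(Pow(Add(-18, 8101), -1), -15844), -1)) = Mul(58334, Pow(Add(Pow(8083, -1), -15844), -1)) = Mul(58334, Pow(Add(Rational(1, 8083), -15844), -1)) = Mul(58334, Pow(Rational(-128067051, 8083), -1)) = Mul(58334, Rational(-8083, 128067051)) = Rational(-471513722, 128067051)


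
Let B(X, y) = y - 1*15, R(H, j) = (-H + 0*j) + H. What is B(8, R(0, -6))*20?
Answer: -300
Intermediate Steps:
R(H, j) = 0 (R(H, j) = (-H + 0) + H = -H + H = 0)
B(X, y) = -15 + y (B(X, y) = y - 15 = -15 + y)
B(8, R(0, -6))*20 = (-15 + 0)*20 = -15*20 = -300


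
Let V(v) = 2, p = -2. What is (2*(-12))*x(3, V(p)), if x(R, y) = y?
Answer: -48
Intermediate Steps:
(2*(-12))*x(3, V(p)) = (2*(-12))*2 = -24*2 = -48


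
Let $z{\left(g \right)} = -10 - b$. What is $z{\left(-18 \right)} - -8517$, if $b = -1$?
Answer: $8508$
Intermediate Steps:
$z{\left(g \right)} = -9$ ($z{\left(g \right)} = -10 - -1 = -10 + 1 = -9$)
$z{\left(-18 \right)} - -8517 = -9 - -8517 = -9 + 8517 = 8508$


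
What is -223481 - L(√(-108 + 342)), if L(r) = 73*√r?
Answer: -223481 - 73*√3*26^(¼) ≈ -2.2377e+5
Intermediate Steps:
-223481 - L(√(-108 + 342)) = -223481 - 73*√(√(-108 + 342)) = -223481 - 73*√(√234) = -223481 - 73*√(3*√26) = -223481 - 73*√3*26^(¼)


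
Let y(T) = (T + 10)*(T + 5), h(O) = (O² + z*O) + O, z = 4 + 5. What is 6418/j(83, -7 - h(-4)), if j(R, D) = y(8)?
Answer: 3209/117 ≈ 27.427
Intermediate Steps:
z = 9
h(O) = O² + 10*O (h(O) = (O² + 9*O) + O = O² + 10*O)
y(T) = (5 + T)*(10 + T) (y(T) = (10 + T)*(5 + T) = (5 + T)*(10 + T))
j(R, D) = 234 (j(R, D) = 50 + 8² + 15*8 = 50 + 64 + 120 = 234)
6418/j(83, -7 - h(-4)) = 6418/234 = 6418*(1/234) = 3209/117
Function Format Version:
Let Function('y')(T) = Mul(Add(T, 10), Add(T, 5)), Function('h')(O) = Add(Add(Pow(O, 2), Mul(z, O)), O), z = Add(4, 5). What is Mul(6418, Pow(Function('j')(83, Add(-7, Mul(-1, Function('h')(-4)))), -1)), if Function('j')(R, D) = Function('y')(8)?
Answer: Rational(3209, 117) ≈ 27.427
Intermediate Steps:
z = 9
Function('h')(O) = Add(Pow(O, 2), Mul(10, O)) (Function('h')(O) = Add(Add(Pow(O, 2), Mul(9, O)), O) = Add(Pow(O, 2), Mul(10, O)))
Function('y')(T) = Mul(Add(5, T), Add(10, T)) (Function('y')(T) = Mul(Add(10, T), Add(5, T)) = Mul(Add(5, T), Add(10, T)))
Function('j')(R, D) = 234 (Function('j')(R, D) = Add(50, Pow(8, 2), Mul(15, 8)) = Add(50, 64, 120) = 234)
Mul(6418, Pow(Function('j')(83, Add(-7, Mul(-1, Function('h')(-4)))), -1)) = Mul(6418, Pow(234, -1)) = Mul(6418, Rational(1, 234)) = Rational(3209, 117)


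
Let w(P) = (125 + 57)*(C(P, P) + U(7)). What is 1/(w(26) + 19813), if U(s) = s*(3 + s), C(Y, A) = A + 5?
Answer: 1/38195 ≈ 2.6181e-5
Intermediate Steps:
C(Y, A) = 5 + A
w(P) = 13650 + 182*P (w(P) = (125 + 57)*((5 + P) + 7*(3 + 7)) = 182*((5 + P) + 7*10) = 182*((5 + P) + 70) = 182*(75 + P) = 13650 + 182*P)
1/(w(26) + 19813) = 1/((13650 + 182*26) + 19813) = 1/((13650 + 4732) + 19813) = 1/(18382 + 19813) = 1/38195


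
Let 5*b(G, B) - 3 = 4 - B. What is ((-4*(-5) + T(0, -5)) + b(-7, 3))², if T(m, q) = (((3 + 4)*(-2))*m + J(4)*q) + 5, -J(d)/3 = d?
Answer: 184041/25 ≈ 7361.6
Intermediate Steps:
J(d) = -3*d
b(G, B) = 7/5 - B/5 (b(G, B) = ⅗ + (4 - B)/5 = ⅗ + (⅘ - B/5) = 7/5 - B/5)
T(m, q) = 5 - 14*m - 12*q (T(m, q) = (((3 + 4)*(-2))*m + (-3*4)*q) + 5 = ((7*(-2))*m - 12*q) + 5 = (-14*m - 12*q) + 5 = 5 - 14*m - 12*q)
((-4*(-5) + T(0, -5)) + b(-7, 3))² = ((-4*(-5) + (5 - 14*0 - 12*(-5))) + (7/5 - ⅕*3))² = ((20 + (5 + 0 + 60)) + (7/5 - ⅗))² = ((20 + 65) + ⅘)² = (85 + ⅘)² = (429/5)² = 184041/25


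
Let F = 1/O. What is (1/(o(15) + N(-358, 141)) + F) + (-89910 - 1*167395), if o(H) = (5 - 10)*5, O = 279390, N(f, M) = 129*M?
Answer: -652890847805123/2537419980 ≈ -2.5731e+5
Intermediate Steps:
o(H) = -25 (o(H) = -5*5 = -25)
F = 1/279390 ≈ 3.5792e-6
(1/(o(15) + N(-358, 141)) + F) + (-89910 - 1*167395) = (1/(-25 + 129*141) + 1/279390) + (-89910 - 1*167395) = (1/(-25 + 18189) + 1/279390) + (-89910 - 167395) = (1/18164 + 1/279390) - 257305 = 148777/2537419980 - 257305 = -652890847805123/2537419980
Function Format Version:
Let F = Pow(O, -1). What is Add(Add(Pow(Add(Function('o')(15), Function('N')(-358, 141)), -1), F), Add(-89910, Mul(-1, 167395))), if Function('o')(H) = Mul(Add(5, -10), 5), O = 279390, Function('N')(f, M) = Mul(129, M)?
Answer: Rational(-652890847805123, 2537419980) ≈ -2.5731e+5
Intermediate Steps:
Function('o')(H) = -25 (Function('o')(H) = Mul(-5, 5) = -25)
F = Rational(1, 279390) (F = Pow(279390, -1) = Rational(1, 279390) ≈ 3.5792e-6)
Add(Add(Pow(Add(Function('o')(15), Function('N')(-358, 141)), -1), F), Add(-89910, Mul(-1, 167395))) = Add(Add(Pow(Add(-25, Mul(129, 141)), -1), Rational(1, 279390)), Add(-89910, Mul(-1, 167395))) = Add(Add(Pow(Add(-25, 18189), -1), Rational(1, 279390)), Add(-89910, -167395)) = Add(Add(Pow(18164, -1), Rational(1, 279390)), -257305) = Add(Add(Rational(1, 18164), Rational(1, 279390)), -257305) = Add(Rational(148777, 2537419980), -257305) = Rational(-652890847805123, 2537419980)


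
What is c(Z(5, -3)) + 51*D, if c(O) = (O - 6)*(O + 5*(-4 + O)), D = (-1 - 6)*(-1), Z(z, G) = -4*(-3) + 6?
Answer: 1413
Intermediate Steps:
Z(z, G) = 18 (Z(z, G) = 12 + 6 = 18)
D = 7 (D = -7*(-1) = 7)
c(O) = (-20 + 6*O)*(-6 + O) (c(O) = (-6 + O)*(O + (-20 + 5*O)) = (-6 + O)*(-20 + 6*O) = (-20 + 6*O)*(-6 + O))
c(Z(5, -3)) + 51*D = (120 - 56*18 + 6*18**2) + 51*7 = (120 - 1008 + 6*324) + 357 = (120 - 1008 + 1944) + 357 = 1056 + 357 = 1413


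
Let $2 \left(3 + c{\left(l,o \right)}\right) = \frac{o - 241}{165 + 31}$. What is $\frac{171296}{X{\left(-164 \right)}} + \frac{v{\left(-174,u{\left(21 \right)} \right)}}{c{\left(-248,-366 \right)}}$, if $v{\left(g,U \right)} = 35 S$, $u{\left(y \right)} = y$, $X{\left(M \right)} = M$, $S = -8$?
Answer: $- \frac{71855032}{73103} \approx -982.93$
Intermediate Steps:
$c{\left(l,o \right)} = - \frac{1417}{392} + \frac{o}{392}$ ($c{\left(l,o \right)} = -3 + \frac{\left(o - 241\right) \frac{1}{165 + 31}}{2} = -3 + \frac{\left(-241 + o\right) \frac{1}{196}}{2} = -3 + \frac{- \frac{241}{196} + \frac{o}{196}}{2} = -3 + \left(- \frac{241}{392} + \frac{o}{392}\right) = - \frac{1417}{392} + \frac{o}{392}$)
$v{\left(g,U \right)} = -280$ ($v{\left(g,U \right)} = 35 \left(-8\right) = -280$)
$\frac{171296}{X{\left(-164 \right)}} + \frac{v{\left(-174,u{\left(21 \right)} \right)}}{c{\left(-248,-366 \right)}} = \frac{171296}{-164} - \frac{280}{- \frac{1417}{392} + \frac{1}{392} \left(-366\right)} = 171296 \left(- \frac{1}{164}\right) - \frac{280}{- \frac{1417}{392} - \frac{183}{196}} = - \frac{42824}{41} - \frac{280}{- \frac{1783}{392}} = - \frac{42824}{41} - - \frac{109760}{1783} = - \frac{42824}{41} + \frac{109760}{1783} = - \frac{71855032}{73103}$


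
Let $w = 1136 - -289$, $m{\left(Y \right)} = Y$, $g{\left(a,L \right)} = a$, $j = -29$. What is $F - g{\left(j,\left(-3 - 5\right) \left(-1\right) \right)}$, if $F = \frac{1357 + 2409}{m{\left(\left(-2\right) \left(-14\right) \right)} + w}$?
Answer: $\frac{45903}{1453} \approx 31.592$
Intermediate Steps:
$w = 1425$ ($w = 1136 + 289 = 1425$)
$F = \frac{3766}{1453}$ ($F = \frac{1357 + 2409}{\left(-2\right) \left(-14\right) + 1425} = \frac{3766}{28 + 1425} = \frac{3766}{1453} \approx 2.5919$)
$F - g{\left(j,\left(-3 - 5\right) \left(-1\right) \right)} = \frac{3766}{1453} - -29 = \frac{3766}{1453} + 29 = \frac{45903}{1453}$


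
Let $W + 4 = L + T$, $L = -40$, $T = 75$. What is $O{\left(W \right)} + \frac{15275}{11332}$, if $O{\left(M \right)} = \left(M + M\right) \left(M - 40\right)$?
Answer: $- \frac{6307981}{11332} \approx -556.65$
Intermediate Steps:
$W = 31$ ($W = -4 + \left(-40 + 75\right) = -4 + 35 = 31$)
$O{\left(M \right)} = 2 M \left(-40 + M\right)$
$O{\left(W \right)} + \frac{15275}{11332} = 2 \cdot 31 \left(-40 + 31\right) + \frac{15275}{11332} = 2 \cdot 31 \left(-9\right) + 15275 \cdot \frac{1}{11332} = -558 + \frac{15275}{11332} = - \frac{6307981}{11332}$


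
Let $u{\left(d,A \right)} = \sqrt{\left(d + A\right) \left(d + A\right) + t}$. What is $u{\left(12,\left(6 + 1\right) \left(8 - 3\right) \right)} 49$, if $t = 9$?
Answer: $49 \sqrt{2218} \approx 2307.7$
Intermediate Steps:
$u{\left(d,A \right)} = \sqrt{9 + \left(A + d\right)^{2}}$ ($u{\left(d,A \right)} = \sqrt{\left(d + A\right) \left(d + A\right) + 9} = \sqrt{\left(A + d\right) \left(A + d\right) + 9} = \sqrt{\left(A + d\right)^{2} + 9} = \sqrt{9 + \left(A + d\right)^{2}}$)
$u{\left(12,\left(6 + 1\right) \left(8 - 3\right) \right)} 49 = \sqrt{9 + \left(\left(6 + 1\right) \left(8 - 3\right) + 12\right)^{2}} \cdot 49 = \sqrt{9 + \left(7 \cdot 5 + 12\right)^{2}} \cdot 49 = \sqrt{9 + \left(35 + 12\right)^{2}} \cdot 49 = \sqrt{9 + 47^{2}} \cdot 49 = \sqrt{9 + 2209} \cdot 49 = \sqrt{2218} \cdot 49 = 49 \sqrt{2218}$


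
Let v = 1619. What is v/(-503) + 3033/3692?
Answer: -4451749/1857076 ≈ -2.3972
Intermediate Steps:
v/(-503) + 3033/3692 = 1619/(-503) + 3033/3692 = 1619*(-1/503) + 3033*(1/3692) = -1619/503 + 3033/3692 = -4451749/1857076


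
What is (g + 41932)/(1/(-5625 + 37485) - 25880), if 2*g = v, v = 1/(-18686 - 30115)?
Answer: -21731955904530/13412740109333 ≈ -1.6202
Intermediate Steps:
v = -1/48801 (v = 1/(-48801) = -1/48801 ≈ -2.0491e-5)
g = -1/97602 (g = (½)*(-1/48801) = -1/97602 ≈ -1.0246e-5)
(g + 41932)/(1/(-5625 + 37485) - 25880) = (-1/97602 + 41932)/(1/(-5625 + 37485) - 25880) = 4092647063/(97602*(1/31860 - 25880)) = 4092647063/(97602*(-824536799/31860)) = (4092647063/97602)*(-31860/824536799) = -21731955904530/13412740109333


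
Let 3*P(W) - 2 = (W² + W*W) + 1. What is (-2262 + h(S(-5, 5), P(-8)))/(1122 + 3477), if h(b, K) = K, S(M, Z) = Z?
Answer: -6655/13797 ≈ -0.48235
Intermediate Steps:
P(W) = 1 + 2*W²/3 (P(W) = ⅔ + ((W² + W*W) + 1)/3 = ⅔ + ((W² + W²) + 1)/3 = ⅔ + (2*W² + 1)/3 = ⅔ + (1 + 2*W²)/3 = ⅔ + (⅓ + 2*W²/3) = 1 + 2*W²/3)
(-2262 + h(S(-5, 5), P(-8)))/(1122 + 3477) = (-2262 + (1 + (⅔)*(-8)²))/(1122 + 3477) = (-2262 + (1 + (⅔)*64))/4599 = (-2262 + (1 + 128/3))*(1/4599) = (-2262 + 131/3)*(1/4599) = -6655/3*1/4599 = -6655/13797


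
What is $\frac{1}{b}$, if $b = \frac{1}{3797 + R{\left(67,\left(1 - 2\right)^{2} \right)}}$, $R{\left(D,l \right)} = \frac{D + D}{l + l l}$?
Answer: $3864$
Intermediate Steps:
$R{\left(D,l \right)} = \frac{2 D}{l + l^{2}}$
$b = \frac{1}{3864}$ ($b = \frac{1}{3797 + 2 \cdot 67 \frac{1}{\left(1 - 2\right)^{2}} \frac{1}{1 + \left(1 - 2\right)^{2}}} = \frac{1}{3797 + 2 \cdot 67 \frac{1}{\left(-1\right)^{2}} \frac{1}{1 + \left(-1\right)^{2}}} = \frac{1}{3797 + 2 \cdot 67 \cdot 1^{-1} \frac{1}{1 + 1}} = \frac{1}{3797 + 2 \cdot 67 \cdot 1 \cdot \frac{1}{2}} = \frac{1}{3797 + 67} = \frac{1}{3864} \approx 0.0002588$)
$\frac{1}{b} = \frac{1}{\frac{1}{3864}} = 3864$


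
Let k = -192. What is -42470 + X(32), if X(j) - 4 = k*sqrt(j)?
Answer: -42466 - 768*sqrt(2) ≈ -43552.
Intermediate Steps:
X(j) = 4 - 192*sqrt(j)
-42470 + X(32) = -42470 + (4 - 768*sqrt(2)) = -42466 - 768*sqrt(2)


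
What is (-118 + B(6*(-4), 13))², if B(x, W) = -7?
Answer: 15625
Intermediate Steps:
(-118 + B(6*(-4), 13))² = (-118 - 7)² = (-125)² = 15625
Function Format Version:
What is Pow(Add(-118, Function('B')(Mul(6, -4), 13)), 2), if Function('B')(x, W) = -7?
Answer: 15625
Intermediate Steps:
Pow(Add(-118, Function('B')(Mul(6, -4), 13)), 2) = Pow(Add(-118, -7), 2) = Pow(-125, 2) = 15625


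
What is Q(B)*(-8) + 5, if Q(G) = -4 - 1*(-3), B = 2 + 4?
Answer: 13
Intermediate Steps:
B = 6
Q(G) = -1 (Q(G) = -4 + 3 = -1)
Q(B)*(-8) + 5 = -1*(-8) + 5 = 8 + 5 = 13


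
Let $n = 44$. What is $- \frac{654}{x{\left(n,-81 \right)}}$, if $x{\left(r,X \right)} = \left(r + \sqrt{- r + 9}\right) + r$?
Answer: $- \frac{19184}{2593} + \frac{218 i \sqrt{35}}{2593} \approx -7.3984 + 0.49738 i$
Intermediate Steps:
$x{\left(r,X \right)} = \sqrt{9 - r} + 2 r$ ($x{\left(r,X \right)} = \left(r + \sqrt{9 - r}\right) + r = \sqrt{9 - r} + 2 r$)
$- \frac{654}{x{\left(n,-81 \right)}} = - \frac{654}{\sqrt{9 - 44} + 2 \cdot 44} = - \frac{654}{\sqrt{9 - 44} + 88} = - \frac{654}{\sqrt{-35} + 88} = - \frac{654}{i \sqrt{35} + 88} = - \frac{654}{88 + i \sqrt{35}}$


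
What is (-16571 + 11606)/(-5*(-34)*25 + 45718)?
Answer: -1655/16656 ≈ -0.099364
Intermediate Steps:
(-16571 + 11606)/(-5*(-34)*25 + 45718) = -4965/(170*25 + 45718) = -4965/(4250 + 45718) = -4965/49968 = -4965*1/49968 = -1655/16656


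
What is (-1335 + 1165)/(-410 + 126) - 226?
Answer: -32007/142 ≈ -225.40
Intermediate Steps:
(-1335 + 1165)/(-410 + 126) - 226 = -170/(-284) - 226 = -170*(-1/284) - 226 = 85/142 - 226 = -32007/142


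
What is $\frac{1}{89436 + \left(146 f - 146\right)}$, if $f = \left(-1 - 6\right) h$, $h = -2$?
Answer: $\frac{1}{91334} \approx 1.0949 \cdot 10^{-5}$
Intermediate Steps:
$f = 14$ ($f = \left(-1 - 6\right) \left(-2\right) = \left(-7\right) \left(-2\right) = 14$)
$\frac{1}{89436 + \left(146 f - 146\right)} = \frac{1}{89436 + \left(146 \cdot 14 - 146\right)} = \frac{1}{89436 + \left(2044 - 146\right)} = \frac{1}{89436 + 1898} = \frac{1}{91334}$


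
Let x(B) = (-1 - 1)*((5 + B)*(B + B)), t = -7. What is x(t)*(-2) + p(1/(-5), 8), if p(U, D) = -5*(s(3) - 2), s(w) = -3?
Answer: 137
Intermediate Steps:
x(B) = -4*B*(5 + B) (x(B) = -2*(5 + B)*2*B = -4*B*(5 + B))
p(U, D) = 25 (p(U, D) = -5*(-3 - 2) = -5*(-5) = 25)
x(t)*(-2) + p(1/(-5), 8) = -4*(-7)*(5 - 7)*(-2) + 25 = -4*(-7)*(-2)*(-2) + 25 = -56*(-2) + 25 = 112 + 25 = 137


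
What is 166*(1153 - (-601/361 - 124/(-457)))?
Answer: 31614430084/164977 ≈ 1.9163e+5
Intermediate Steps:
166*(1153 - (-601/361 - 124/(-457))) = 166*(1153 - (-601*1/361 - 124*(-1/457))) = 166*(1153 - (-601/361 + 124/457)) = 166*(1153 - 1*(-229893/164977)) = 166*(1153 + 229893/164977) = 166*(190448374/164977) = 31614430084/164977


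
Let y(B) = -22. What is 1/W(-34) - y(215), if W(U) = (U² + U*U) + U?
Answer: 50117/2278 ≈ 22.000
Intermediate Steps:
W(U) = U + 2*U² (W(U) = (U² + U²) + U = 2*U² + U = U + 2*U²)
1/W(-34) - y(215) = 1/(-34*(1 + 2*(-34))) - 1*(-22) = 1/(-34*(1 - 68)) + 22 = 1/(-34*(-67)) + 22 = 1/2278 + 22 = 50117/2278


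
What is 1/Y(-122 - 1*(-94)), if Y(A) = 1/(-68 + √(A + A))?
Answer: -68 + 2*I*√14 ≈ -68.0 + 7.4833*I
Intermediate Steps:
Y(A) = 1/(-68 + √2*√A) (Y(A) = 1/(-68 + √(2*A)) = 1/(-68 + √2*√A))
1/Y(-122 - 1*(-94)) = 1/(1/(-68 + √2*√(-122 - 1*(-94)))) = 1/(1/(-68 + √2*√(-122 + 94))) = 1/(1/(-68 + √2*√(-28))) = 1/(1/(-68 + √2*(2*I*√7))) = 1/(1/(-68 + 2*I*√14)) = -68 + 2*I*√14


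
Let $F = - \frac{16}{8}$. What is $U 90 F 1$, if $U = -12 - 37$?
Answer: $8820$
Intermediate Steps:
$F = -2$ ($F = \left(-16\right) \frac{1}{8} = -2$)
$U = -49$ ($U = -12 - 37 = -49$)
$U 90 F 1 = \left(-49\right) 90 \left(\left(-2\right) 1\right) = \left(-4410\right) \left(-2\right) = 8820$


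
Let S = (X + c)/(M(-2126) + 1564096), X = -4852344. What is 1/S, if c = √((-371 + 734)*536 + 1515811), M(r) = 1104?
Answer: -7594888828800/23545240583957 - 1565200*√1710379/23545240583957 ≈ -0.32265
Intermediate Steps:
c = √1710379 (c = √(363*536 + 1515811) = √(194568 + 1515811) = √1710379 ≈ 1307.8)
S = -86649/27950 + √1710379/1565200 (S = (-4852344 + √1710379)/(1104 + 1564096) = (-4852344 + √1710379)/1565200 = (-4852344 + √1710379)*(1/1565200) = -86649/27950 + √1710379/1565200 ≈ -3.0993)
1/S = 1/(-86649/27950 + √1710379/1565200)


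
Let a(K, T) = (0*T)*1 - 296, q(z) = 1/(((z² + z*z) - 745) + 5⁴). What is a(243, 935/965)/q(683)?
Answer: -276125968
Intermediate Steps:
q(z) = 1/(-120 + 2*z²) (q(z) = 1/(((z² + z²) - 745) + 625) = 1/((2*z² - 745) + 625) = 1/((-745 + 2*z²) + 625) = 1/(-120 + 2*z²))
a(K, T) = -296 (a(K, T) = 0*1 - 296 = 0 - 296 = -296)
a(243, 935/965)/q(683) = -296/(1/(2*(-60 + 683²))) = -296/(1/(2*(-60 + 466489))) = -296/((½)/466429) = -296/((½)*(1/466429)) = -296/1/932858 = -296*932858 = -276125968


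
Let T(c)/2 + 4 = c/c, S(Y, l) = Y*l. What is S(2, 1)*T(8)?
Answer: -12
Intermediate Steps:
T(c) = -6 (T(c) = -8 + 2*(c/c) = -8 + 2*1 = -8 + 2 = -6)
S(2, 1)*T(8) = (2*1)*(-6) = 2*(-6) = -12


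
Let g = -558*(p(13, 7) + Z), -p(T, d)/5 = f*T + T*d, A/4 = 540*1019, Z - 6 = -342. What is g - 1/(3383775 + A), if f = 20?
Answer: 6516239276069/5584815 ≈ 1.1668e+6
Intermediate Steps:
Z = -336 (Z = 6 - 342 = -336)
A = 2201040 (A = 4*(540*1019) = 4*550260 = 2201040)
p(T, d) = -100*T - 5*T*d (p(T, d) = -5*(20*T + T*d) = -100*T - 5*T*d)
g = 1166778 (g = -558*(-5*13*(20 + 7) - 336) = -558*(-5*13*27 - 336) = -558*(-1755 - 336) = -558*(-2091) = 1166778)
g - 1/(3383775 + A) = 1166778 - 1/(3383775 + 2201040) = 1166778 - 1/5584815 = 6516239276069/5584815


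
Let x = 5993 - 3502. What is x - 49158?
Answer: -46667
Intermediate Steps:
x = 2491
x - 49158 = 2491 - 49158 = -46667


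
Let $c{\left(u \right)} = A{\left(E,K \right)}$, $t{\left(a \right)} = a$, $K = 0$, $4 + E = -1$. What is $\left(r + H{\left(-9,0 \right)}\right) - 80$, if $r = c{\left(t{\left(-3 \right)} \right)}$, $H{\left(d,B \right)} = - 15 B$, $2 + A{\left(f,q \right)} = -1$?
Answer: $-83$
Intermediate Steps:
$E = -5$ ($E = -4 - 1 = -5$)
$A{\left(f,q \right)} = -3$ ($A{\left(f,q \right)} = -2 - 1 = -3$)
$c{\left(u \right)} = -3$
$r = -3$
$\left(r + H{\left(-9,0 \right)}\right) - 80 = \left(-3 - 0\right) - 80 = \left(-3 + 0\right) - 80 = -3 - 80 = -83$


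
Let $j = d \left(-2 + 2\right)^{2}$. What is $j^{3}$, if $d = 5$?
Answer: $0$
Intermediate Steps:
$j = 0$ ($j = 5 \left(-2 + 2\right)^{2} = 5 \cdot 0^{2} = 5 \cdot 0 = 0$)
$j^{3} = 0^{3} = 0$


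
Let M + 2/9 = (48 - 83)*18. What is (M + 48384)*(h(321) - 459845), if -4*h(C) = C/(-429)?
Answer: -28261653860918/1287 ≈ -2.1959e+10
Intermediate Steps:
h(C) = C/1716 (h(C) = -C/(4*(-429)) = -C*(-1)/(4*429) = -(-1)*C/1716 = C/1716)
M = -5672/9 (M = -2/9 + (48 - 83)*18 = -2/9 - 35*18 = -2/9 - 630 = -5672/9 ≈ -630.22)
(M + 48384)*(h(321) - 459845) = (-5672/9 + 48384)*((1/1716)*321 - 459845) = 429784*(107/572 - 459845)/9 = (429784/9)*(-263031233/572) = -28261653860918/1287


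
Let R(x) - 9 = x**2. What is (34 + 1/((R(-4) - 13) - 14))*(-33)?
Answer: -2211/2 ≈ -1105.5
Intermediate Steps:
R(x) = 9 + x**2
(34 + 1/((R(-4) - 13) - 14))*(-33) = (34 + 1/(((9 + (-4)**2) - 13) - 14))*(-33) = (34 + 1/(((9 + 16) - 13) - 14))*(-33) = (34 + 1/((25 - 13) - 14))*(-33) = (34 + 1/(12 - 14))*(-33) = (34 + 1/(-2))*(-33) = (34 - 1/2)*(-33) = (67/2)*(-33) = -2211/2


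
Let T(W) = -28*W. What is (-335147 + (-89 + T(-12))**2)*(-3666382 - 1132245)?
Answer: 1315486008526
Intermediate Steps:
(-335147 + (-89 + T(-12))**2)*(-3666382 - 1132245) = (-335147 + (-89 - 28*(-12))**2)*(-3666382 - 1132245) = (-335147 + (-89 + 336)**2)*(-4798627) = (-335147 + 247**2)*(-4798627) = (-335147 + 61009)*(-4798627) = -274138*(-4798627) = 1315486008526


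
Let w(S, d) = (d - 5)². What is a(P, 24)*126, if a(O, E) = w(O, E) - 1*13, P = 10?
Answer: 43848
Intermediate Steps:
w(S, d) = (-5 + d)²
a(O, E) = -13 + (-5 + E)² (a(O, E) = (-5 + E)² - 1*13 = (-5 + E)² - 13 = -13 + (-5 + E)²)
a(P, 24)*126 = (-13 + (-5 + 24)²)*126 = (-13 + 19²)*126 = (-13 + 361)*126 = 348*126 = 43848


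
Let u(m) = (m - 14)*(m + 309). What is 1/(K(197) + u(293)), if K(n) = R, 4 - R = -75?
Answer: 1/168037 ≈ 5.9511e-6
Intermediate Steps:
u(m) = (-14 + m)*(309 + m)
R = 79 (R = 4 - 1*(-75) = 4 + 75 = 79)
K(n) = 79
1/(K(197) + u(293)) = 1/(79 + (-4326 + 293² + 295*293)) = 1/(79 + (-4326 + 85849 + 86435)) = 1/(79 + 167958) = 1/168037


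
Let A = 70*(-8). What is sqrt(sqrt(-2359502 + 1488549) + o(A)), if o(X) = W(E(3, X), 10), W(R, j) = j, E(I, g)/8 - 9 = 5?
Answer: sqrt(10 + I*sqrt(870953)) ≈ 21.718 + 21.486*I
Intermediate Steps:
E(I, g) = 112 (E(I, g) = 72 + 8*5 = 72 + 40 = 112)
A = -560
o(X) = 10
sqrt(sqrt(-2359502 + 1488549) + o(A)) = sqrt(sqrt(-2359502 + 1488549) + 10) = sqrt(sqrt(-870953) + 10) = sqrt(I*sqrt(870953) + 10) = sqrt(10 + I*sqrt(870953))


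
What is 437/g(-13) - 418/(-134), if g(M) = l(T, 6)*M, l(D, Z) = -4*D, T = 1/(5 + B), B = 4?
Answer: 274379/3484 ≈ 78.754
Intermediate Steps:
T = ⅑ (T = 1/(5 + 4) = 1/9 = ⅑ ≈ 0.11111)
g(M) = -4*M/9 (g(M) = (-4*⅑)*M = -4*M/9)
437/g(-13) - 418/(-134) = 437/((-4/9*(-13))) - 418/(-134) = 437/(52/9) - 418*(-1/134) = 437*(9/52) + 209/67 = 3933/52 + 209/67 = 274379/3484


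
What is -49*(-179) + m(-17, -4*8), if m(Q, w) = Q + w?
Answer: 8722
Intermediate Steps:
-49*(-179) + m(-17, -4*8) = -49*(-179) + (-17 - 4*8) = 8771 + (-17 - 32) = 8771 - 49 = 8722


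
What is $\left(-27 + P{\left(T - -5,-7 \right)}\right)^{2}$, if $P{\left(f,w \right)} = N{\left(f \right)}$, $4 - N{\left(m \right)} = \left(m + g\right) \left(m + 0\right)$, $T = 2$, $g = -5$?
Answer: $1369$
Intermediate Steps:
$N{\left(m \right)} = 4 - m \left(-5 + m\right)$ ($N{\left(m \right)} = 4 - \left(m - 5\right) \left(m + 0\right) = 4 - \left(-5 + m\right) m = 4 - m \left(-5 + m\right)$)
$P{\left(f,w \right)} = 4 - f^{2} + 5 f$
$\left(-27 + P{\left(T - -5,-7 \right)}\right)^{2} = \left(-27 + \left(4 - \left(2 - -5\right)^{2} + 5 \left(2 - -5\right)\right)\right)^{2} = \left(-27 + \left(4 - \left(2 + 5\right)^{2} + 5 \left(2 + 5\right)\right)\right)^{2} = \left(-27 + \left(4 - 7^{2} + 5 \cdot 7\right)\right)^{2} = \left(-27 + \left(4 - 49 + 35\right)\right)^{2} = \left(-27 - 10\right)^{2} = \left(-37\right)^{2} = 1369$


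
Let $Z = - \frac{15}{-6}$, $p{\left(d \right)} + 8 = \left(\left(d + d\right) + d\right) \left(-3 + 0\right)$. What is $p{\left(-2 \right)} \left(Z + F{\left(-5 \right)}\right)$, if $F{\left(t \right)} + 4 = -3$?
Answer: $-45$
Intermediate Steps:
$F{\left(t \right)} = -7$ ($F{\left(t \right)} = -4 - 3 = -7$)
$p{\left(d \right)} = -8 - 9 d$ ($p{\left(d \right)} = -8 + \left(\left(d + d\right) + d\right) \left(-3 + 0\right) = -8 + \left(2 d + d\right) \left(-3\right) = -8 + 3 d \left(-3\right) = -8 - 9 d$)
$Z = \frac{5}{2}$ ($Z = \left(-15\right) \left(- \frac{1}{6}\right) = \frac{5}{2} \approx 2.5$)
$p{\left(-2 \right)} \left(Z + F{\left(-5 \right)}\right) = \left(-8 - -18\right) \left(\frac{5}{2} - 7\right) = \left(-8 + 18\right) \left(- \frac{9}{2}\right) = 10 \left(- \frac{9}{2}\right) = -45$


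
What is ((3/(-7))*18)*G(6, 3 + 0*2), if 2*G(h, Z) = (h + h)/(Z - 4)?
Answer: 324/7 ≈ 46.286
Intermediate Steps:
G(h, Z) = h/(-4 + Z) (G(h, Z) = ((h + h)/(Z - 4))/2 = ((2*h)/(-4 + Z))/2 = (2*h/(-4 + Z))/2 = h/(-4 + Z))
((3/(-7))*18)*G(6, 3 + 0*2) = ((3/(-7))*18)*(6/(-4 + (3 + 0*2))) = ((3*(-1/7))*18)*(6/(-4 + (3 + 0))) = (-3/7*18)*(6/(-4 + 3)) = -324/(7*(-1)) = -324*(-1)/7 = -54/7*(-6) = 324/7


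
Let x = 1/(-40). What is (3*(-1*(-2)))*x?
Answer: -3/20 ≈ -0.15000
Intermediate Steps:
x = -1/40 ≈ -0.025000
(3*(-1*(-2)))*x = (3*(-1*(-2)))*(-1/40) = (3*2)*(-1/40) = 6*(-1/40) = -3/20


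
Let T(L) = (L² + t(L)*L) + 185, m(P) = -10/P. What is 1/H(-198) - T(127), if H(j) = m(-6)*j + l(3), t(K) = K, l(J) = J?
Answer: -10608862/327 ≈ -32443.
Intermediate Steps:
H(j) = 3 + 5*j/3 (H(j) = (-10/(-6))*j + 3 = (-10*(-⅙))*j + 3 = 5*j/3 + 3 = 3 + 5*j/3)
T(L) = 185 + 2*L² (T(L) = (L² + L*L) + 185 = (L² + L²) + 185 = 2*L² + 185 = 185 + 2*L²)
1/H(-198) - T(127) = 1/(3 + (5/3)*(-198)) - (185 + 2*127²) = 1/(3 - 330) - (185 + 2*16129) = 1/(-327) - (185 + 32258) = -1/327 - 1*32443 = -1/327 - 32443 = -10608862/327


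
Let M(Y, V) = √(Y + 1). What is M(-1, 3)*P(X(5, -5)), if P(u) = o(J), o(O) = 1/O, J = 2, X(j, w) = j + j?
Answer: 0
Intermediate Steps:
M(Y, V) = √(1 + Y)
X(j, w) = 2*j
P(u) = ½ (P(u) = 1/2 = ½)
M(-1, 3)*P(X(5, -5)) = √(1 - 1)*(½) = √0*(½) = 0*(½) = 0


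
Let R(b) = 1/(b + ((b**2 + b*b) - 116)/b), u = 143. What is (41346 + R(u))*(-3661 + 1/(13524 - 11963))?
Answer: -14467964451062580/95581591 ≈ -1.5137e+8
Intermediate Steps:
R(b) = 1/(b + (-116 + 2*b**2)/b) (R(b) = 1/(b + ((b**2 + b**2) - 116)/b) = 1/(b + (2*b**2 - 116)/b) = 1/(b + (-116 + 2*b**2)/b))
(41346 + R(u))*(-3661 + 1/(13524 - 11963)) = (41346 + 143/(-116 + 3*143**2))*(-3661 + 1/(13524 - 11963)) = (41346 + 143/(-116 + 3*20449))*(-3661 + 1/1561) = (41346 + 143/(-116 + 61347))*(-3661 + 1/1561) = (41346 + 143/61231)*(-5714820/1561) = (2531657069/61231)*(-5714820/1561) = -14467964451062580/95581591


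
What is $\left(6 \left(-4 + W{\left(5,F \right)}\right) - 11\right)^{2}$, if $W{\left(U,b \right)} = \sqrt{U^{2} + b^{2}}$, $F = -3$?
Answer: $2449 - 420 \sqrt{34} \approx 0.00020417$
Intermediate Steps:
$\left(6 \left(-4 + W{\left(5,F \right)}\right) - 11\right)^{2} = \left(6 \left(-4 + \sqrt{5^{2} + \left(-3\right)^{2}}\right) - 11\right)^{2} = \left(6 \left(-4 + \sqrt{25 + 9}\right) - 11\right)^{2} = \left(6 \left(-4 + \sqrt{34}\right) - 11\right)^{2} = \left(\left(-24 + 6 \sqrt{34}\right) - 11\right)^{2} = \left(-35 + 6 \sqrt{34}\right)^{2}$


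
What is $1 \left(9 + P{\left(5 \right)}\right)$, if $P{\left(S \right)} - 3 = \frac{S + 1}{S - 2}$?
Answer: $14$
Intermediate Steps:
$P{\left(S \right)} = 3 + \frac{1 + S}{-2 + S}$ ($P{\left(S \right)} = 3 + \frac{S + 1}{S - 2} = 3 + \frac{1 + S}{-2 + S}$)
$1 \left(9 + P{\left(5 \right)}\right) = 1 \left(9 + \frac{-5 + 4 \cdot 5}{-2 + 5}\right) = 1 \left(9 + \frac{-5 + 20}{3}\right) = 1 \left(9 + \frac{1}{3} \cdot 15\right) = 1 \left(9 + 5\right) = 1 \cdot 14 = 14$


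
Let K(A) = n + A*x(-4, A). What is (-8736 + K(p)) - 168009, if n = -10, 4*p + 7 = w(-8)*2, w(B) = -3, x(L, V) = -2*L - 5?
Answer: -707059/4 ≈ -1.7676e+5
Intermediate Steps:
x(L, V) = -5 - 2*L
p = -13/4 (p = -7/4 + (-3*2)/4 = -7/4 + (1/4)*(-6) = -7/4 - 3/2 = -13/4 ≈ -3.2500)
K(A) = -10 + 3*A (K(A) = -10 + A*(-5 - 2*(-4)) = -10 + A*(-5 + 8) = -10 + A*3 = -10 + 3*A)
(-8736 + K(p)) - 168009 = (-8736 + (-10 + 3*(-13/4))) - 168009 = (-8736 + (-10 - 39/4)) - 168009 = (-8736 - 79/4) - 168009 = -35023/4 - 168009 = -707059/4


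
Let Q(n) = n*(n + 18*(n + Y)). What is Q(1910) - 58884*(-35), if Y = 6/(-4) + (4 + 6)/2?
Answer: 71495170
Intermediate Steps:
Y = 7/2 (Y = 6*(-1/4) + 10*(1/2) = -3/2 + 5 = 7/2 ≈ 3.5000)
Q(n) = n*(63 + 19*n) (Q(n) = n*(n + 18*(n + 7/2)) = n*(n + 18*(7/2 + n)) = n*(n + (63 + 18*n)) = n*(63 + 19*n))
Q(1910) - 58884*(-35) = 1910*(63 + 19*1910) - 58884*(-35) = 1910*(63 + 36290) + 2060940 = 1910*36353 + 2060940 = 69434230 + 2060940 = 71495170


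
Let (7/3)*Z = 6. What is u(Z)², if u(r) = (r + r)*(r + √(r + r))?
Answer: 746496/2401 + 279936*√7/2401 ≈ 619.38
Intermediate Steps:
Z = 18/7 (Z = (3/7)*6 = 18/7 ≈ 2.5714)
u(r) = 2*r*(r + √2*√r) (u(r) = (2*r)*(r + √(2*r)) = (2*r)*(r + √2*√r) = 2*r*(r + √2*√r))
u(Z)² = (2*(18/7)² + 2*√2*(18/7)^(3/2))² = (2*(324/49) + 2*√2*(54*√14/49))² = (648/49 + 216*√7/49)²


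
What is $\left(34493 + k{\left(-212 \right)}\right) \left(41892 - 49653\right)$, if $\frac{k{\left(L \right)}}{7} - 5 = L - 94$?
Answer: $-251347746$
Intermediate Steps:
$k{\left(L \right)} = -623 + 7 L$ ($k{\left(L \right)} = 35 + 7 \left(L - 94\right) = 35 + 7 \left(-94 + L\right) = 35 + \left(-658 + 7 L\right) = -623 + 7 L$)
$\left(34493 + k{\left(-212 \right)}\right) \left(41892 - 49653\right) = \left(34493 + \left(-623 + 7 \left(-212\right)\right)\right) \left(41892 - 49653\right) = \left(34493 - 2107\right) \left(-7761\right) = 32386 \left(-7761\right) = -251347746$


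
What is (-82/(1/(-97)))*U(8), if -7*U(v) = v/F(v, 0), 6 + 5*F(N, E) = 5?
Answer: 318160/7 ≈ 45451.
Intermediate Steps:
F(N, E) = -1/5 (F(N, E) = -6/5 + (1/5)*5 = -6/5 + 1 = -1/5)
U(v) = 5*v/7 (U(v) = -v/(7*(-1/5)) = -v*(-5)/7 = -(-5)*v/7 = 5*v/7)
(-82/(1/(-97)))*U(8) = (-82/(1/(-97)))*((5/7)*8) = -82/(-1/97)*(40/7) = -82*(-97)*(40/7) = 7954*(40/7) = 318160/7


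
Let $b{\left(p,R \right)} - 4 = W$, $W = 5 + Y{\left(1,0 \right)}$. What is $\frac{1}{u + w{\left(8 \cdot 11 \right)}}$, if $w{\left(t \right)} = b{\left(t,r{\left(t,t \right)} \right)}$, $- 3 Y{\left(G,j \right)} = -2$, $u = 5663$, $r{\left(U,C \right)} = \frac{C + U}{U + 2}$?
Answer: $\frac{3}{17018} \approx 0.00017628$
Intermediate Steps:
$r{\left(U,C \right)} = \frac{C + U}{2 + U}$
$Y{\left(G,j \right)} = \frac{2}{3}$ ($Y{\left(G,j \right)} = \left(- \frac{1}{3}\right) \left(-2\right) = \frac{2}{3}$)
$W = \frac{17}{3}$ ($W = 5 + \frac{2}{3} = \frac{17}{3} \approx 5.6667$)
$b{\left(p,R \right)} = \frac{29}{3}$ ($b{\left(p,R \right)} = 4 + \frac{17}{3} = \frac{29}{3}$)
$w{\left(t \right)} = \frac{29}{3}$
$\frac{1}{u + w{\left(8 \cdot 11 \right)}} = \frac{1}{5663 + \frac{29}{3}} = \frac{1}{\frac{17018}{3}} = \frac{3}{17018}$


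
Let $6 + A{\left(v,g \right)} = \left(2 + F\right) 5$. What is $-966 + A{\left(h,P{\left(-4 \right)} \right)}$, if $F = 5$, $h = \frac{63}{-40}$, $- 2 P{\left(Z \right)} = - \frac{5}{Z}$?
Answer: $-937$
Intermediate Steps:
$P{\left(Z \right)} = \frac{5}{2 Z}$ ($P{\left(Z \right)} = - \frac{\left(-5\right) \frac{1}{Z}}{2} = \frac{5}{2 Z}$)
$h = - \frac{63}{40}$ ($h = 63 \left(- \frac{1}{40}\right) = - \frac{63}{40} \approx -1.575$)
$A{\left(v,g \right)} = 29$ ($A{\left(v,g \right)} = -6 + \left(2 + 5\right) 5 = -6 + 7 \cdot 5 = -6 + 35 = 29$)
$-966 + A{\left(h,P{\left(-4 \right)} \right)} = -966 + 29 = -937$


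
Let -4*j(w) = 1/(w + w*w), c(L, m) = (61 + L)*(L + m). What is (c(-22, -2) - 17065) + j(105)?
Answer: -801404521/44520 ≈ -18001.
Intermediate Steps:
j(w) = -1/(4*(w + w²)) (j(w) = -1/(4*(w + w*w)) = -1/(4*(w + w²)))
(c(-22, -2) - 17065) + j(105) = (((-22)² + 61*(-22) + 61*(-2) - 22*(-2)) - 17065) - ¼/(105*(1 + 105)) = ((484 - 1342 - 122 + 44) - 17065) - ¼*1/105/106 = (-936 - 17065) - ¼*1/105*1/106 = -18001 - 1/44520 = -801404521/44520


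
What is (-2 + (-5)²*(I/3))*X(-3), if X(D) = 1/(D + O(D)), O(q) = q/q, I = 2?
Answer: -22/3 ≈ -7.3333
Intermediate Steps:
O(q) = 1
X(D) = 1/(1 + D) (X(D) = 1/(D + 1) = 1/(1 + D))
(-2 + (-5)²*(I/3))*X(-3) = (-2 + (-5)²*(2/3))/(1 - 3) = (-2 + 25*(2*(⅓)))/(-2) = (-2 + 25*(⅔))*(-½) = (-2 + 50/3)*(-½) = (44/3)*(-½) = -22/3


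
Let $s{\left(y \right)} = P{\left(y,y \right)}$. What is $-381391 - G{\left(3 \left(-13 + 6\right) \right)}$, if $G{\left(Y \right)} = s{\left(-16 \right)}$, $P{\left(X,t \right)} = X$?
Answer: $-381375$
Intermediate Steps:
$s{\left(y \right)} = y$
$G{\left(Y \right)} = -16$
$-381391 - G{\left(3 \left(-13 + 6\right) \right)} = -381391 - -16 = -381391 + 16 = -381375$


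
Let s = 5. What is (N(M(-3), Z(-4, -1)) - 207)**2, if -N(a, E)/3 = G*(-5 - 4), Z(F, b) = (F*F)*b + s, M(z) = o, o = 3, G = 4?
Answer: 9801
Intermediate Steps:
M(z) = 3
Z(F, b) = 5 + b*F**2 (Z(F, b) = (F*F)*b + 5 = F**2*b + 5 = b*F**2 + 5 = 5 + b*F**2)
N(a, E) = 108 (N(a, E) = -12*(-5 - 4) = -12*(-9) = -3*(-36) = 108)
(N(M(-3), Z(-4, -1)) - 207)**2 = (108 - 207)**2 = (-99)**2 = 9801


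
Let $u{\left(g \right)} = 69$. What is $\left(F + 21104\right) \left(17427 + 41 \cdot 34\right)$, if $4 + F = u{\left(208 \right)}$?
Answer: $398421749$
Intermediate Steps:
$F = 65$ ($F = -4 + 69 = 65$)
$\left(F + 21104\right) \left(17427 + 41 \cdot 34\right) = \left(65 + 21104\right) \left(17427 + 41 \cdot 34\right) = 21169 \left(17427 + 1394\right) = 21169 \cdot 18821 = 398421749$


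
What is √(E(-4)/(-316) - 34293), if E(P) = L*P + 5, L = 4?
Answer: I*√856089583/158 ≈ 185.18*I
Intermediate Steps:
E(P) = 5 + 4*P (E(P) = 4*P + 5 = 5 + 4*P)
√(E(-4)/(-316) - 34293) = √((5 + 4*(-4))/(-316) - 34293) = √((5 - 16)*(-1/316) - 34293) = √(-11*(-1/316) - 34293) = √(11/316 - 34293) = √(-10836577/316) = I*√856089583/158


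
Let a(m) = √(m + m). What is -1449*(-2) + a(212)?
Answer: 2898 + 2*√106 ≈ 2918.6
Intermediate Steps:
a(m) = √2*√m (a(m) = √(2*m) = √2*√m)
-1449*(-2) + a(212) = -1449*(-2) + √2*√212 = 2898 + √2*(2*√53) = 2898 + 2*√106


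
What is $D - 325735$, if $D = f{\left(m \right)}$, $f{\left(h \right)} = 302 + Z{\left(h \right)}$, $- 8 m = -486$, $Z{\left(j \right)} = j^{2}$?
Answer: $- \frac{5147879}{16} \approx -3.2174 \cdot 10^{5}$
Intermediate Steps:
$m = \frac{243}{4}$ ($m = \left(- \frac{1}{8}\right) \left(-486\right) = \frac{243}{4} \approx 60.75$)
$f{\left(h \right)} = 302 + h^{2}$
$D = \frac{63881}{16}$ ($D = 302 + \left(\frac{243}{4}\right)^{2} = 302 + \frac{59049}{16} = \frac{63881}{16} \approx 3992.6$)
$D - 325735 = \frac{63881}{16} - 325735 = - \frac{5147879}{16}$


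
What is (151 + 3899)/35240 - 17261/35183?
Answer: -46578649/123984892 ≈ -0.37568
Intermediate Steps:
(151 + 3899)/35240 - 17261/35183 = 4050*(1/35240) - 17261*1/35183 = 405/3524 - 17261/35183 = -46578649/123984892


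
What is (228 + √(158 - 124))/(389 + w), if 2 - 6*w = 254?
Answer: 228/347 + √34/347 ≈ 0.67386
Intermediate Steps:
w = -42 (w = ⅓ - ⅙*254 = ⅓ - 127/3 = -42)
(228 + √(158 - 124))/(389 + w) = (228 + √(158 - 124))/(389 - 42) = (228 + √34)/347 = (228 + √34)*(1/347) = 228/347 + √34/347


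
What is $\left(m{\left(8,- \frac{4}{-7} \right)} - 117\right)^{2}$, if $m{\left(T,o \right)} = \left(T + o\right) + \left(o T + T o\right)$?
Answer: $\frac{483025}{49} \approx 9857.7$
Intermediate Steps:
$m{\left(T,o \right)} = T + o + 2 T o$ ($m{\left(T,o \right)} = \left(T + o\right) + \left(T o + T o\right) = \left(T + o\right) + 2 T o = T + o + 2 T o$)
$\left(m{\left(8,- \frac{4}{-7} \right)} - 117\right)^{2} = \left(\left(8 - \frac{4}{-7} + 2 \cdot 8 \left(- \frac{4}{-7}\right)\right) - 117\right)^{2} = \left(\left(8 - - \frac{4}{7} + 2 \cdot 8 \left(\left(-4\right) \left(- \frac{1}{7}\right)\right)\right) - 117\right)^{2} = \left(\left(8 + \frac{4}{7} + 2 \cdot 8 \cdot \frac{4}{7}\right) - 117\right)^{2} = \left(\left(8 + \frac{4}{7} + \frac{64}{7}\right) - 117\right)^{2} = \left(\frac{124}{7} - 117\right)^{2} = \left(- \frac{695}{7}\right)^{2} = \frac{483025}{49}$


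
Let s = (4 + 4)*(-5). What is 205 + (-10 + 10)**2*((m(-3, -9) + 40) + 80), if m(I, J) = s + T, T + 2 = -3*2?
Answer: 205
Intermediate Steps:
s = -40 (s = 8*(-5) = -40)
T = -8 (T = -2 - 3*2 = -2 - 6 = -8)
m(I, J) = -48 (m(I, J) = -40 - 8 = -48)
205 + (-10 + 10)**2*((m(-3, -9) + 40) + 80) = 205 + (-10 + 10)**2*((-48 + 40) + 80) = 205 + 0**2*(-8 + 80) = 205 + 0*72 = 205 + 0 = 205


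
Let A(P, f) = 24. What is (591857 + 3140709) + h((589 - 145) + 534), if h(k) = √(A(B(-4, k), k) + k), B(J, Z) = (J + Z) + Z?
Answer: 3732566 + √1002 ≈ 3.7326e+6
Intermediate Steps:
B(J, Z) = J + 2*Z
h(k) = √(24 + k)
(591857 + 3140709) + h((589 - 145) + 534) = (591857 + 3140709) + √(24 + ((589 - 145) + 534)) = 3732566 + √(24 + (444 + 534)) = 3732566 + √(24 + 978) = 3732566 + √1002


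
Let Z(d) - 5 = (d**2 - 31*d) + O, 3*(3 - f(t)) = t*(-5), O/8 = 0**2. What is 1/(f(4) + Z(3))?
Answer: -3/208 ≈ -0.014423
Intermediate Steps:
O = 0 (O = 8*0**2 = 8*0 = 0)
f(t) = 3 + 5*t/3 (f(t) = 3 - t*(-5)/3 = 3 - (-5)*t/3 = 3 + 5*t/3)
Z(d) = 5 + d**2 - 31*d (Z(d) = 5 + ((d**2 - 31*d) + 0) = 5 + (d**2 - 31*d) = 5 + d**2 - 31*d)
1/(f(4) + Z(3)) = 1/((3 + (5/3)*4) + (5 + 3**2 - 31*3)) = 1/((3 + 20/3) + (5 + 9 - 93)) = 1/(29/3 - 79) = 1/(-208/3) = -3/208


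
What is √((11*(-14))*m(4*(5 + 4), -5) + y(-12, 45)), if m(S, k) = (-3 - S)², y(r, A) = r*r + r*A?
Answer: 3*I*√26070 ≈ 484.39*I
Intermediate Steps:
y(r, A) = r² + A*r
√((11*(-14))*m(4*(5 + 4), -5) + y(-12, 45)) = √((11*(-14))*(3 + 4*(5 + 4))² - 12*(45 - 12)) = √(-154*(3 + 4*9)² - 12*33) = √(-154*(3 + 36)² - 396) = √(-154*39² - 396) = √(-154*1521 - 396) = √(-234234 - 396) = √(-234630) = 3*I*√26070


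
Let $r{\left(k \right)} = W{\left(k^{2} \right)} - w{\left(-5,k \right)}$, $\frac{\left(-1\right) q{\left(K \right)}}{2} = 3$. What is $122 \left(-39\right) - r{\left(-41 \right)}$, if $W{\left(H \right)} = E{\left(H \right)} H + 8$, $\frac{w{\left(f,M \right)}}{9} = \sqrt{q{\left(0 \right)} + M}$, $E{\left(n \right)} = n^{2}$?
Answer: $-4750109007 + 9 i \sqrt{47} \approx -4.7501 \cdot 10^{9} + 61.701 i$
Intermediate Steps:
$q{\left(K \right)} = -6$ ($q{\left(K \right)} = \left(-2\right) 3 = -6$)
$w{\left(f,M \right)} = 9 \sqrt{-6 + M}$
$W{\left(H \right)} = 8 + H^{3}$ ($W{\left(H \right)} = H^{2} H + 8 = H^{3} + 8 = 8 + H^{3}$)
$r{\left(k \right)} = 8 + k^{6} - 9 \sqrt{-6 + k}$ ($r{\left(k \right)} = \left(8 + \left(k^{2}\right)^{3}\right) - 9 \sqrt{-6 + k} = \left(8 + k^{6}\right) - 9 \sqrt{-6 + k} = 8 + k^{6} - 9 \sqrt{-6 + k}$)
$122 \left(-39\right) - r{\left(-41 \right)} = 122 \left(-39\right) - \left(8 + \left(-41\right)^{6} - 9 \sqrt{-6 - 41}\right) = -4758 - \left(8 + 4750104241 - 9 \sqrt{-47}\right) = -4758 - \left(8 + 4750104241 - 9 i \sqrt{47}\right) = -4758 - \left(4750104249 - 9 i \sqrt{47}\right) = -4750109007 + 9 i \sqrt{47}$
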